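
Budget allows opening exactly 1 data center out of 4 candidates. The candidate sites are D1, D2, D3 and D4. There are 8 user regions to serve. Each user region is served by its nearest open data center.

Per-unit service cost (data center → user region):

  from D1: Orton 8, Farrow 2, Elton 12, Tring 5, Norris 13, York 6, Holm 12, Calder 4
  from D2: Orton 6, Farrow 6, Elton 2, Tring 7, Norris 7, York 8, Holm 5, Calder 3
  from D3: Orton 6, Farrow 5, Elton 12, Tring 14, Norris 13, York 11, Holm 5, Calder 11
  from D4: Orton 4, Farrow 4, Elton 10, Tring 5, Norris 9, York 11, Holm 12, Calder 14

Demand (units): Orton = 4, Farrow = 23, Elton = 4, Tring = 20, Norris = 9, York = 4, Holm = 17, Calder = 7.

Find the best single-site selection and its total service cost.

With exactly 1 open, each user region uses its cheapest among the chosen.
{D2}: Orton→D2 6·4=24, Farrow→D2 6·23=138, Elton→D2 2·4=8, Tring→D2 7·20=140, Norris→D2 7·9=63, York→D2 8·4=32, Holm→D2 5·17=85, Calder→D2 3·7=21. Service cost 511.
{D1}: service cost 599
{D4}: service cost 675
Among all 4 size-1 choices, {D2} is lowest.

Choose D2 only; total service cost 511.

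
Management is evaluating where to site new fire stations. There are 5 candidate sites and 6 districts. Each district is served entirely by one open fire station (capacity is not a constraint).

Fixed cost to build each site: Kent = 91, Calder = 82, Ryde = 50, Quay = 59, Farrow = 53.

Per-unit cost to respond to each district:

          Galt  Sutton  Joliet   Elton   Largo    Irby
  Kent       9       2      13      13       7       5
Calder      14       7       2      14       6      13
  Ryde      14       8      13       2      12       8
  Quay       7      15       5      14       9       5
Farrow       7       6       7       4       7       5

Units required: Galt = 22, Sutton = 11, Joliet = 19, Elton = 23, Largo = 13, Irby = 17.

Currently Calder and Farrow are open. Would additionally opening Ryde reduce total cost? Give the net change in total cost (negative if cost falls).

No — net change +4 (cost rises by 4).

Current service cost with {Calder, Farrow}: 513.
Adding Ryde: each district re-picks its cheapest; new service cost 467, saving 46.
Extra fixed cost: 50. Net change = 50 − 46 = 4.
(Totals: 648 → 652.)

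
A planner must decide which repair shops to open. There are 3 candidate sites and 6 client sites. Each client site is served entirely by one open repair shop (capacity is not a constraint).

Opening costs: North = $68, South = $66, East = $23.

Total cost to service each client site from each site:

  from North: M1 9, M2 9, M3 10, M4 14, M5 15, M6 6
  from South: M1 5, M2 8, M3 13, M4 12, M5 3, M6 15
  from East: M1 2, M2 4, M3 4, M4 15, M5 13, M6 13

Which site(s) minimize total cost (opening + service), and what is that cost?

Open East only; minimum total cost 74.

For any fixed open set, each client site goes to its cheapest open site; total = fixed + service.
{East}: M1→East 2, M2→East 4, M3→East 4, M4→East 15, M5→East 13, M6→East 13. Service 51; fixed 23; total 74.
{South}: M1→South 5, M2→South 8, M3→South 13, M4→South 12, M5→South 3, M6→South 15. Service 56; fixed 66; total 122.
{South, East}: service 38 + fixed 89 = 127
{North, South, East}: M1→East 2, M2→East 4, M3→East 4, M4→South 12, M5→South 3, M6→North 6. Service 31; fixed 157; total 188.
No other subset beats 74.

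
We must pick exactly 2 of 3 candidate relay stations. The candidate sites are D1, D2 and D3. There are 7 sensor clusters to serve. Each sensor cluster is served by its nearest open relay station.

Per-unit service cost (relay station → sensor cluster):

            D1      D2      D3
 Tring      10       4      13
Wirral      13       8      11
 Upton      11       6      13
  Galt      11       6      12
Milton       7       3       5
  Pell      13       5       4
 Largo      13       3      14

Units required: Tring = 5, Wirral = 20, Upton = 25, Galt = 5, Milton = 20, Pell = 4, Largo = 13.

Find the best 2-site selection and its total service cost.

Choose D2 and D3; total service cost 475.

With exactly 2 open, each sensor cluster uses its cheapest among the chosen.
{D2, D3}: Tring→D2 4·5=20, Wirral→D2 8·20=160, Upton→D2 6·25=150, Galt→D2 6·5=30, Milton→D2 3·20=60, Pell→D3 4·4=16, Largo→D2 3·13=39. Service cost 475.
{D1, D2}: service cost 479
{D1, D3}: service cost 885
Among all 3 size-2 choices, {D2, D3} is lowest.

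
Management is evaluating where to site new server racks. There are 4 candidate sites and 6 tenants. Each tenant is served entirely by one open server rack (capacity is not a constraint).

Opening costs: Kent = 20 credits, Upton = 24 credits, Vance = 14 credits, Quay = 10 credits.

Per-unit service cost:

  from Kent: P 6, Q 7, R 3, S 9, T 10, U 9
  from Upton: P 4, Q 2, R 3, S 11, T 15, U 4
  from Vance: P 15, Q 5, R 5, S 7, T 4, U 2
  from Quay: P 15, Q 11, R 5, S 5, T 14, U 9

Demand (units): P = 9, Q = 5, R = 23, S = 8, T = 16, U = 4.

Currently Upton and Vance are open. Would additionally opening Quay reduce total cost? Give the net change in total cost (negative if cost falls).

Yes — net change −6 (cost falls by 6).

Current service cost with {Upton, Vance}: 243.
Adding Quay: each tenant re-picks its cheapest; new service cost 227, saving 16.
Extra fixed cost: 10. Net change = 10 − 16 = -6.
(Totals: 281 → 275.)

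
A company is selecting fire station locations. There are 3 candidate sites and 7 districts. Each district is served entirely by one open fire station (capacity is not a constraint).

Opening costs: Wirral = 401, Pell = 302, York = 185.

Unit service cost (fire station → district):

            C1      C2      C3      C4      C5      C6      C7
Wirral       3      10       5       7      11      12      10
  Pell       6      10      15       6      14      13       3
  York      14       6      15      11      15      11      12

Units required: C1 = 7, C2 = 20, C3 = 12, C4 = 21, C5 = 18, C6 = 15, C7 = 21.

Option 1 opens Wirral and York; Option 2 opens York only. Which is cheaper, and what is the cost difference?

Option 2 is cheaper by 6.

Option 1: {Wirral, York}: C1→Wirral 3·7=21, C2→York 6·20=120, C3→Wirral 5·12=60, C4→Wirral 7·21=147, C5→Wirral 11·18=198, C6→York 11·15=165, C7→Wirral 10·21=210. Service 921; fixed 586; total 1507.
Option 2: {York}: C1→York 14·7=98, C2→York 6·20=120, C3→York 15·12=180, C4→York 11·21=231, C5→York 15·18=270, C6→York 11·15=165, C7→York 12·21=252. Service 1316; fixed 185; total 1501.
Difference: |1507 − 1501| = 6.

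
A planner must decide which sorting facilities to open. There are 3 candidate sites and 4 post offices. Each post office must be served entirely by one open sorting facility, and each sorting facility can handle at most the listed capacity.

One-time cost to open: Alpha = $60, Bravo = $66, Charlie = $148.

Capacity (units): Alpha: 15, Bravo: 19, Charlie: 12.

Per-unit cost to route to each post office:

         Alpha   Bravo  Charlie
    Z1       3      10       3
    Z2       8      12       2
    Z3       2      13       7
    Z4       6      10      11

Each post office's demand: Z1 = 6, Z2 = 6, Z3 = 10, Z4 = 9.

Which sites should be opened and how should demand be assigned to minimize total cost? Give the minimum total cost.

Minimum total cost: 400

Open {Alpha, Bravo}: Z1→Alpha 3·6=18, Z2→Bravo 12·6=72, Z3→Bravo 13·10=130, Z4→Alpha 6·9=54.
Loads: Alpha carries 15/15, Bravo carries 16/19. Service 274; fixed 126; total 400.
Next best feasible plan costs 412.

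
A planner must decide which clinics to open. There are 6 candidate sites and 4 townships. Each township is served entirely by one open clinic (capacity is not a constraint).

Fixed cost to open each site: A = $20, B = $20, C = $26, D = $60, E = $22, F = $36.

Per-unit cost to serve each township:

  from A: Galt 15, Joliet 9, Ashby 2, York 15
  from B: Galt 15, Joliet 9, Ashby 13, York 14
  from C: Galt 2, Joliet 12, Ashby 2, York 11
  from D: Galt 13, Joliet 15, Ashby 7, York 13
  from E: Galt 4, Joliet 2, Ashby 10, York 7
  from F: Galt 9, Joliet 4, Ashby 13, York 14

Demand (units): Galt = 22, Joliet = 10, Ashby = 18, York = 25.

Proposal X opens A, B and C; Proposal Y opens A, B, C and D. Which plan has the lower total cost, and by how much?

Proposal X is cheaper by 60.

Proposal X: {A, B, C}: Galt→C 2·22=44, Joliet→A 9·10=90, Ashby→A 2·18=36, York→C 11·25=275. Service 445; fixed 66; total 511.
Proposal Y: {A, B, C, D}: Galt→C 2·22=44, Joliet→A 9·10=90, Ashby→A 2·18=36, York→C 11·25=275. Service 445; fixed 126; total 571.
Difference: |511 − 571| = 60.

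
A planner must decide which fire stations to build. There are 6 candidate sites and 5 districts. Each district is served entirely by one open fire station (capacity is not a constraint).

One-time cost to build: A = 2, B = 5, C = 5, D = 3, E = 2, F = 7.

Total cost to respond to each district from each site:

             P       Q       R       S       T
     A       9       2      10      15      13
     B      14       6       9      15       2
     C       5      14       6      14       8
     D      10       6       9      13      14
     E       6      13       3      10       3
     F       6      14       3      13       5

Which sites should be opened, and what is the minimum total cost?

Open A and E; minimum total cost 28.

For any fixed open set, each district goes to its cheapest open site; total = fixed + service.
{A, E}: P→E 6, Q→A 2, R→E 3, S→E 10, T→E 3. Service 24; fixed 4; total 28.
{A, D, E}: P→E 6, Q→A 2, R→E 3, S→E 10, T→E 3. Service 24; fixed 7; total 31.
{A, B, E}: service 23 + fixed 9 = 32
{A, B, C, D, E, F}: P→C 5, Q→A 2, R→E 3, S→E 10, T→B 2. Service 22; fixed 24; total 46.
No other subset beats 28.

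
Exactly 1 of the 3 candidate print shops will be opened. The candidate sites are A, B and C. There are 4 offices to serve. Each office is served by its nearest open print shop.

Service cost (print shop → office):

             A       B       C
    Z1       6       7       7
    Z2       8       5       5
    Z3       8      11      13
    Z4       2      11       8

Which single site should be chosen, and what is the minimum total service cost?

Choose A only; total service cost 24.

With exactly 1 open, each office uses its cheapest among the chosen.
{A}: Z1→A 6, Z2→A 8, Z3→A 8, Z4→A 2. Service cost 24.
{C}: service cost 33
{B}: service cost 34
Among all 3 size-1 choices, {A} is lowest.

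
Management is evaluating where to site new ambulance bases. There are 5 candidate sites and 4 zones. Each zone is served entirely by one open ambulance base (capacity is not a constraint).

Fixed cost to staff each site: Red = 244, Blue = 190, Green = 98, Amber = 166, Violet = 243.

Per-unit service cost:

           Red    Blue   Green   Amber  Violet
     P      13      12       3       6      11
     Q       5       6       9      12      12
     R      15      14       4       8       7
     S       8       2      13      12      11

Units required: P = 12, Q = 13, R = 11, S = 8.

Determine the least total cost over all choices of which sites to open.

Minimum total cost: 399

For any fixed open set, each zone goes to its cheapest open site; total = fixed + service.
{Green}: P→Green 3·12=36, Q→Green 9·13=117, R→Green 4·11=44, S→Green 13·8=104. Service 301; fixed 98; total 399.
{Blue, Green}: P→Green 3·12=36, Q→Blue 6·13=78, R→Green 4·11=44, S→Blue 2·8=16. Service 174; fixed 288; total 462.
{Red, Green}: P→Green 3·12=36, Q→Red 5·13=65, R→Green 4·11=44, S→Red 8·8=64. Service 209; fixed 342; total 551.
{Red, Blue, Green, Amber, Violet}: service 161 + fixed 941 = 1102
No other subset beats 399.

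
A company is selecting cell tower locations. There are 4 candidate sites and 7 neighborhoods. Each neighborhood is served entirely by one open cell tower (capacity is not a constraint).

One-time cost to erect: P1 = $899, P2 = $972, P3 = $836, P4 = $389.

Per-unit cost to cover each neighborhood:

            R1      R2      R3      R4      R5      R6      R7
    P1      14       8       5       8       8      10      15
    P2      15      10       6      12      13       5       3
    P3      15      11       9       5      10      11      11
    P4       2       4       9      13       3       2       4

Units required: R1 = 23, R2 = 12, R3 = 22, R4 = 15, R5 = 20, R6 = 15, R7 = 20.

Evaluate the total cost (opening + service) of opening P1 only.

Each neighborhood is assigned to its cheapest site among the open ones.
{P1}: R1→P1 14·23=322, R2→P1 8·12=96, R3→P1 5·22=110, R4→P1 8·15=120, R5→P1 8·20=160, R6→P1 10·15=150, R7→P1 15·20=300. Service 1258; fixed 899; total 2157.

Total cost: 2157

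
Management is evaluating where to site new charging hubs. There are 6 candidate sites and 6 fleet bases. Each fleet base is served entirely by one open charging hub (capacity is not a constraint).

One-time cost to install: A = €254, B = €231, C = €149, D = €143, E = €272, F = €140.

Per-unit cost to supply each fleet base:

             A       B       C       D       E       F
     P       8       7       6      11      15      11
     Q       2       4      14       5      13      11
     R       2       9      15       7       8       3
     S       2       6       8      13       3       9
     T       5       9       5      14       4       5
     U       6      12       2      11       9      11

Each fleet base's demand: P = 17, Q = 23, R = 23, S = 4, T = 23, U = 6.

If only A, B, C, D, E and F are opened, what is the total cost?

Total cost: 1495

Each fleet base is assigned to its cheapest site among the open ones.
{A, B, C, D, E, F}: P→C 6·17=102, Q→A 2·23=46, R→A 2·23=46, S→A 2·4=8, T→E 4·23=92, U→C 2·6=12. Service 306; fixed 1189; total 1495.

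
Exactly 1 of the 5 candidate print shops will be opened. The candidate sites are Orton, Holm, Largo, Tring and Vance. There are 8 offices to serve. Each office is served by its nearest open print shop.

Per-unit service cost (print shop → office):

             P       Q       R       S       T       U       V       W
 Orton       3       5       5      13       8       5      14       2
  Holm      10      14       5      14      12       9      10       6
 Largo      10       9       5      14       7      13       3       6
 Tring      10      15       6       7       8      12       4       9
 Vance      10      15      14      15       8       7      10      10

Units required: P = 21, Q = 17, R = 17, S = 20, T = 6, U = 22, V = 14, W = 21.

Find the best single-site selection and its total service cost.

Choose Orton only; total service cost 889.

With exactly 1 open, each office uses its cheapest among the chosen.
{Orton}: P→Orton 3·21=63, Q→Orton 5·17=85, R→Orton 5·17=85, S→Orton 13·20=260, T→Orton 8·6=48, U→Orton 5·22=110, V→Orton 14·14=196, W→Orton 2·21=42. Service cost 889.
{Largo}: service cost 1224
{Tring}: service cost 1264
Among all 5 size-1 choices, {Orton} is lowest.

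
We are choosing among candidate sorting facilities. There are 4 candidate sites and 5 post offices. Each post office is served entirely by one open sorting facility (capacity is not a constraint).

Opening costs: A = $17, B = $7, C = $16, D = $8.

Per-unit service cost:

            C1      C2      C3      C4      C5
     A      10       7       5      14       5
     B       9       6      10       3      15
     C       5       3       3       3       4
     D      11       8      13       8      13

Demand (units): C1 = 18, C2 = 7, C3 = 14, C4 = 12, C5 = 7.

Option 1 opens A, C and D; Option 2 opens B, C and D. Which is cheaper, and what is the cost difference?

Option 1: {A, C, D}: C1→C 5·18=90, C2→C 3·7=21, C3→C 3·14=42, C4→C 3·12=36, C5→C 4·7=28. Service 217; fixed 41; total 258.
Option 2: {B, C, D}: C1→C 5·18=90, C2→C 3·7=21, C3→C 3·14=42, C4→B 3·12=36, C5→C 4·7=28. Service 217; fixed 31; total 248.
Difference: |258 − 248| = 10.

Option 2 is cheaper by 10.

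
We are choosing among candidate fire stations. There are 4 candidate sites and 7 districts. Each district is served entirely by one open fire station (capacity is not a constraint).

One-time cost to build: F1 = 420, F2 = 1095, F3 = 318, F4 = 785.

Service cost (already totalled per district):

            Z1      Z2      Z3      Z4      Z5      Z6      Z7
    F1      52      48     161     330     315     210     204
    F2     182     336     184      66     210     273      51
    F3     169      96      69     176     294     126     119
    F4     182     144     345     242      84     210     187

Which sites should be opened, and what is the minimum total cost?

For any fixed open set, each district goes to its cheapest open site; total = fixed + service.
{F3}: Z1→F3 169, Z2→F3 96, Z3→F3 69, Z4→F3 176, Z5→F3 294, Z6→F3 126, Z7→F3 119. Service 1049; fixed 318; total 1367.
{F1, F3}: service 884 + fixed 738 = 1622
{F1}: Z1→F1 52, Z2→F1 48, Z3→F1 161, Z4→F1 330, Z5→F1 315, Z6→F1 210, Z7→F1 204. Service 1320; fixed 420; total 1740.
{F1, F2, F3, F4}: Z1→F1 52, Z2→F1 48, Z3→F3 69, Z4→F2 66, Z5→F4 84, Z6→F3 126, Z7→F2 51. Service 496; fixed 2618; total 3114.
No other subset beats 1367.

Open F3 only; minimum total cost 1367.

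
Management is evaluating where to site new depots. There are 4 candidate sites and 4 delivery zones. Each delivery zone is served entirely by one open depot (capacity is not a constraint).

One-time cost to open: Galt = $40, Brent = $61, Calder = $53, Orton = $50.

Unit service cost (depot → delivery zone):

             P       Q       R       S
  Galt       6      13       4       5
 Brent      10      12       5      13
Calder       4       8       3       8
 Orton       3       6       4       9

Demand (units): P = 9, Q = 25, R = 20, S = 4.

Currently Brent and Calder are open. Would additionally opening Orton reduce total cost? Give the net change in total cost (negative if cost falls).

Yes — net change −9 (cost falls by 9).

Current service cost with {Brent, Calder}: 328.
Adding Orton: each delivery zone re-picks its cheapest; new service cost 269, saving 59.
Extra fixed cost: 50. Net change = 50 − 59 = -9.
(Totals: 442 → 433.)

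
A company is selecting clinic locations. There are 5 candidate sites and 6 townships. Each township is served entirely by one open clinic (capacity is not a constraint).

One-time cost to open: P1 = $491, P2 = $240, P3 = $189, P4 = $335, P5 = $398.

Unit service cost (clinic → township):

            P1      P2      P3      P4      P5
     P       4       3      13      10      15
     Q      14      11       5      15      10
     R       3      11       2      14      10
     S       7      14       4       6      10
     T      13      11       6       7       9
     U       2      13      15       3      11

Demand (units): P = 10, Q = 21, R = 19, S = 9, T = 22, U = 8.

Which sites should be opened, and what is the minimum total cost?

For any fixed open set, each township goes to its cheapest open site; total = fixed + service.
{P3}: P→P3 13·10=130, Q→P3 5·21=105, R→P3 2·19=38, S→P3 4·9=36, T→P3 6·22=132, U→P3 15·8=120. Service 561; fixed 189; total 750.
{P2, P3}: P→P2 3·10=30, Q→P3 5·21=105, R→P3 2·19=38, S→P3 4·9=36, T→P3 6·22=132, U→P2 13·8=104. Service 445; fixed 429; total 874.
{P3, P4}: P→P4 10·10=100, Q→P3 5·21=105, R→P3 2·19=38, S→P3 4·9=36, T→P3 6·22=132, U→P4 3·8=24. Service 435; fixed 524; total 959.
{P1, P2, P3, P4, P5}: P→P2 3·10=30, Q→P3 5·21=105, R→P3 2·19=38, S→P3 4·9=36, T→P3 6·22=132, U→P1 2·8=16. Service 357; fixed 1653; total 2010.
No other subset beats 750.

Open P3 only; minimum total cost 750.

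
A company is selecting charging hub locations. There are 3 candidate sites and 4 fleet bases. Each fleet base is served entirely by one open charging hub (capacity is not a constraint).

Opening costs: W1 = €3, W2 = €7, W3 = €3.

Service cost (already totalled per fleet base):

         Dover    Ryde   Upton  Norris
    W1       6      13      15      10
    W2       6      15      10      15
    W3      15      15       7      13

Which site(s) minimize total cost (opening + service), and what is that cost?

Open W1 and W3; minimum total cost 42.

For any fixed open set, each fleet base goes to its cheapest open site; total = fixed + service.
{W1, W3}: Dover→W1 6, Ryde→W1 13, Upton→W3 7, Norris→W1 10. Service 36; fixed 6; total 42.
{W1}: Dover→W1 6, Ryde→W1 13, Upton→W1 15, Norris→W1 10. Service 44; fixed 3; total 47.
{W1, W2}: Dover→W1 6, Ryde→W1 13, Upton→W2 10, Norris→W1 10. Service 39; fixed 10; total 49.
{W1, W2, W3}: service 36 + fixed 13 = 49
No other subset beats 42.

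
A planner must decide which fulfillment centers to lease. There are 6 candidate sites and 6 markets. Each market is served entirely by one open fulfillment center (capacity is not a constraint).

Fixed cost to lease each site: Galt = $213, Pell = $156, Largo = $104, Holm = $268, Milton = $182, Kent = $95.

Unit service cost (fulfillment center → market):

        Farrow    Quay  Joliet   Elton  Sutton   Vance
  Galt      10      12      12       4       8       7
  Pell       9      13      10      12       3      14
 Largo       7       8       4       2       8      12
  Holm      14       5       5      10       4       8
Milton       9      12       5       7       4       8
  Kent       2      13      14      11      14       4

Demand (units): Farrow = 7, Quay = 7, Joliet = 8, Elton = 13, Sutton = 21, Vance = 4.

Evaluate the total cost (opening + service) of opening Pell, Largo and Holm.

Each market is assigned to its cheapest site among the open ones.
{Pell, Largo, Holm}: Farrow→Largo 7·7=49, Quay→Holm 5·7=35, Joliet→Largo 4·8=32, Elton→Largo 2·13=26, Sutton→Pell 3·21=63, Vance→Holm 8·4=32. Service 237; fixed 528; total 765.

Total cost: 765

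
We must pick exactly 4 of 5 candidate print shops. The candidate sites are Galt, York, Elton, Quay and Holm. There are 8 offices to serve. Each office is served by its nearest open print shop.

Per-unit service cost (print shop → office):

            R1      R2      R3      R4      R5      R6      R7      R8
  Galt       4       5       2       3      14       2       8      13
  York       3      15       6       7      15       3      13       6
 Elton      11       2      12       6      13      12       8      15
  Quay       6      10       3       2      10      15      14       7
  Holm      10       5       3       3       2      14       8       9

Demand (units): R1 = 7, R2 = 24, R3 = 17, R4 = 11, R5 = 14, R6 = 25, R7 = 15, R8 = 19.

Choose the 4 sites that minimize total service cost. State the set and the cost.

Choose Galt, York, Elton and Holm; total service cost 448.

With exactly 4 open, each office uses its cheapest among the chosen.
{Galt, York, Elton, Holm}: R1→York 3·7=21, R2→Elton 2·24=48, R3→Galt 2·17=34, R4→Galt 3·11=33, R5→Holm 2·14=28, R6→Galt 2·25=50, R7→Galt 8·15=120, R8→York 6·19=114. Service cost 448.
{Galt, Elton, Quay, Holm}: service cost 463
{York, Elton, Quay, Holm}: service cost 479
Among all 5 size-4 choices, {Galt, York, Elton, Holm} is lowest.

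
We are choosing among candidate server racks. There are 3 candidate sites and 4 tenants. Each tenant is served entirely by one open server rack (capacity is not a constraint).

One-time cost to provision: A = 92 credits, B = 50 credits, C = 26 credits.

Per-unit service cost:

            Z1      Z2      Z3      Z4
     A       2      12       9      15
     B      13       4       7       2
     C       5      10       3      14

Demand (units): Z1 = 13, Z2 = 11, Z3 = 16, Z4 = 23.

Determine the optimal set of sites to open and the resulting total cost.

Open B and C; minimum total cost 279.

For any fixed open set, each tenant goes to its cheapest open site; total = fixed + service.
{B, C}: Z1→C 5·13=65, Z2→B 4·11=44, Z3→C 3·16=48, Z4→B 2·23=46. Service 203; fixed 76; total 279.
{A, B, C}: service 164 + fixed 168 = 332
{A, B}: Z1→A 2·13=26, Z2→B 4·11=44, Z3→B 7·16=112, Z4→B 2·23=46. Service 228; fixed 142; total 370.
{C}: Z1→C 5·13=65, Z2→C 10·11=110, Z3→C 3·16=48, Z4→C 14·23=322. Service 545; fixed 26; total 571.
No other subset beats 279.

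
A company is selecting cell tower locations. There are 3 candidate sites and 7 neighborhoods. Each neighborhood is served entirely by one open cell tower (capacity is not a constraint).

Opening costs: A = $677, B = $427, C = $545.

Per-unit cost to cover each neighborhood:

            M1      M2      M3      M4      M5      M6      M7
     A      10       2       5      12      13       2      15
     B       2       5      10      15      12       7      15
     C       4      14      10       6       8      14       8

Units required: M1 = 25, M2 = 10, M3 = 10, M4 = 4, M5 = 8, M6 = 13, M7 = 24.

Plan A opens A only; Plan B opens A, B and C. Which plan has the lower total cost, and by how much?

Plan A: {A}: M1→A 10·25=250, M2→A 2·10=20, M3→A 5·10=50, M4→A 12·4=48, M5→A 13·8=104, M6→A 2·13=26, M7→A 15·24=360. Service 858; fixed 677; total 1535.
Plan B: {A, B, C}: M1→B 2·25=50, M2→A 2·10=20, M3→A 5·10=50, M4→C 6·4=24, M5→C 8·8=64, M6→A 2·13=26, M7→C 8·24=192. Service 426; fixed 1649; total 2075.
Difference: |1535 − 2075| = 540.

Plan A is cheaper by 540.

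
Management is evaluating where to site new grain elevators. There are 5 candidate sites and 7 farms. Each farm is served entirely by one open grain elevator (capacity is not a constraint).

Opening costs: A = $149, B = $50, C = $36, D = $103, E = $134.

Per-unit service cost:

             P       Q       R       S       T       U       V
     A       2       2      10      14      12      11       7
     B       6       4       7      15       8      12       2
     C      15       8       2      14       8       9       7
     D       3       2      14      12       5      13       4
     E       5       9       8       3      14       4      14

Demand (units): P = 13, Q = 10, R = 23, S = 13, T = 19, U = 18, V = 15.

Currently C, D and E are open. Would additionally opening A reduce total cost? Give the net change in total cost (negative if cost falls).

Current service cost with {C, D, E}: 371.
Adding A: each farm re-picks its cheapest; new service cost 358, saving 13.
Extra fixed cost: 149. Net change = 149 − 13 = 136.
(Totals: 644 → 780.)

No — net change +136 (cost rises by 136).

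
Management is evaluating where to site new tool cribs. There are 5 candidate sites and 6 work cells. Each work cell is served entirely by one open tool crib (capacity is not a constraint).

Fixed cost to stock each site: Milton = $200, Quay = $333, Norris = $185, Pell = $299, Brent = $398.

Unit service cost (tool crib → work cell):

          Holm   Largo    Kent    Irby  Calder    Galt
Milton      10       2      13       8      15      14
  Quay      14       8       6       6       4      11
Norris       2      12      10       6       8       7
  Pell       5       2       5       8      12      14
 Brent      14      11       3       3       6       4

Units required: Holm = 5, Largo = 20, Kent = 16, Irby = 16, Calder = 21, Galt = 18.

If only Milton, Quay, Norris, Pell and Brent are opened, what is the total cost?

Each work cell is assigned to its cheapest site among the open ones.
{Milton, Quay, Norris, Pell, Brent}: Holm→Norris 2·5=10, Largo→Milton 2·20=40, Kent→Brent 3·16=48, Irby→Brent 3·16=48, Calder→Quay 4·21=84, Galt→Brent 4·18=72. Service 302; fixed 1415; total 1717.

Total cost: 1717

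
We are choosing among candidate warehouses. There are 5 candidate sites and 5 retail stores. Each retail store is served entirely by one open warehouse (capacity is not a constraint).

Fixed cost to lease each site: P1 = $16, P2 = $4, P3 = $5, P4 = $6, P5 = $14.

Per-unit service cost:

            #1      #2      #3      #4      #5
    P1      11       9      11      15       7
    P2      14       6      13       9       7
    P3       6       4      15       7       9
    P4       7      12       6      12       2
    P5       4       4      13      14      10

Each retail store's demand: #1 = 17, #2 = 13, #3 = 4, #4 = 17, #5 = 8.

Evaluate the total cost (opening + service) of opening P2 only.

Total cost: 581

Each retail store is assigned to its cheapest site among the open ones.
{P2}: #1→P2 14·17=238, #2→P2 6·13=78, #3→P2 13·4=52, #4→P2 9·17=153, #5→P2 7·8=56. Service 577; fixed 4; total 581.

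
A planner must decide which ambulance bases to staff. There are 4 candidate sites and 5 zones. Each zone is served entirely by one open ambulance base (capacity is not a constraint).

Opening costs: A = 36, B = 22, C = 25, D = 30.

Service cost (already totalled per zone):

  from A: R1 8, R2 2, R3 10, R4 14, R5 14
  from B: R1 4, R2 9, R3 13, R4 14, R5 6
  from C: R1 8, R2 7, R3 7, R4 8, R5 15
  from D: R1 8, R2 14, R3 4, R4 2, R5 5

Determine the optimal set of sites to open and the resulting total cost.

For any fixed open set, each zone goes to its cheapest open site; total = fixed + service.
{D}: R1→D 8, R2→D 14, R3→D 4, R4→D 2, R5→D 5. Service 33; fixed 30; total 63.
{B}: service 46 + fixed 22 = 68
{C}: R1→C 8, R2→C 7, R3→C 7, R4→C 8, R5→C 15. Service 45; fixed 25; total 70.
{A, B, C, D}: R1→B 4, R2→A 2, R3→D 4, R4→D 2, R5→D 5. Service 17; fixed 113; total 130.
No other subset beats 63.

Open D only; minimum total cost 63.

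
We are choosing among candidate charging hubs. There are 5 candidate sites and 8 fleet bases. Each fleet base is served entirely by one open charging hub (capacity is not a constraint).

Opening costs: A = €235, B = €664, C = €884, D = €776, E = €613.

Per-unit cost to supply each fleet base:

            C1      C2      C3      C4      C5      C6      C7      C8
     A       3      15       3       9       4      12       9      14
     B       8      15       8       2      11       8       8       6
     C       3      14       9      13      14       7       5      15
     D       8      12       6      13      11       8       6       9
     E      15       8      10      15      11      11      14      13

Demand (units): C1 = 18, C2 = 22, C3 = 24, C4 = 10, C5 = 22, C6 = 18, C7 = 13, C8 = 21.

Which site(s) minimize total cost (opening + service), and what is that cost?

Open A only; minimum total cost 1496.

For any fixed open set, each fleet base goes to its cheapest open site; total = fixed + service.
{A}: C1→A 3·18=54, C2→A 15·22=330, C3→A 3·24=72, C4→A 9·10=90, C5→A 4·22=88, C6→A 12·18=216, C7→A 9·13=117, C8→A 14·21=294. Service 1261; fixed 235; total 1496.
{A, B}: service 938 + fixed 899 = 1837
{A, E}: service 1068 + fixed 848 = 1916
{A, B, C, D, E}: C1→A 3·18=54, C2→E 8·22=176, C3→A 3·24=72, C4→B 2·10=20, C5→A 4·22=88, C6→C 7·18=126, C7→C 5·13=65, C8→B 6·21=126. Service 727; fixed 3172; total 3899.
No other subset beats 1496.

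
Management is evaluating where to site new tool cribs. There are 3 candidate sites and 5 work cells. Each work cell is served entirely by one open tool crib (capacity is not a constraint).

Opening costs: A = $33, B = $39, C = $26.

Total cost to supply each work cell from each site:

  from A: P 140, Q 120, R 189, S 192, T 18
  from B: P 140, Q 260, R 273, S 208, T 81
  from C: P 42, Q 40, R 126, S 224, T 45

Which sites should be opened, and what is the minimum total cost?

For any fixed open set, each work cell goes to its cheapest open site; total = fixed + service.
{A, C}: P→C 42, Q→C 40, R→C 126, S→A 192, T→A 18. Service 418; fixed 59; total 477.
{C}: P→C 42, Q→C 40, R→C 126, S→C 224, T→C 45. Service 477; fixed 26; total 503.
{A, B, C}: P→C 42, Q→C 40, R→C 126, S→A 192, T→A 18. Service 418; fixed 98; total 516.
No other subset beats 477.

Open A and C; minimum total cost 477.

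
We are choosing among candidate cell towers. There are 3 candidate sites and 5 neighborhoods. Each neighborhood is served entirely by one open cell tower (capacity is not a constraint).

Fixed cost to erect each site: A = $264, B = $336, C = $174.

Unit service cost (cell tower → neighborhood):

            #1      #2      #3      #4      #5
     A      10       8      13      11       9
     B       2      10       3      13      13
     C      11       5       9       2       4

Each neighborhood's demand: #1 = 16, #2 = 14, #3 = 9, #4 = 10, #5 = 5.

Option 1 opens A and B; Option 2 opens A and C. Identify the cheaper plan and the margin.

Option 1: {A, B}: #1→B 2·16=32, #2→A 8·14=112, #3→B 3·9=27, #4→A 11·10=110, #5→A 9·5=45. Service 326; fixed 600; total 926.
Option 2: {A, C}: #1→A 10·16=160, #2→C 5·14=70, #3→C 9·9=81, #4→C 2·10=20, #5→C 4·5=20. Service 351; fixed 438; total 789.
Difference: |926 − 789| = 137.

Option 2 is cheaper by 137.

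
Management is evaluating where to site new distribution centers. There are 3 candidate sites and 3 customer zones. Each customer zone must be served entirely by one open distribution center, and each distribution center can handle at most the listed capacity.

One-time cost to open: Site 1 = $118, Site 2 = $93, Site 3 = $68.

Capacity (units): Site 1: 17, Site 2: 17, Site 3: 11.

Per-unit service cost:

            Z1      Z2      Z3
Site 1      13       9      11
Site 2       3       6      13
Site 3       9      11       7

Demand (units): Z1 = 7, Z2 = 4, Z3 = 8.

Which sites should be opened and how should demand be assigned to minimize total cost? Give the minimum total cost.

Minimum total cost: 262

Open {Site 2, Site 3}: Z1→Site 2 3·7=21, Z2→Site 2 6·4=24, Z3→Site 3 7·8=56.
Loads: Site 2 carries 11/17, Site 3 carries 8/11. Service 101; fixed 161; total 262.
Next best feasible plan costs 330.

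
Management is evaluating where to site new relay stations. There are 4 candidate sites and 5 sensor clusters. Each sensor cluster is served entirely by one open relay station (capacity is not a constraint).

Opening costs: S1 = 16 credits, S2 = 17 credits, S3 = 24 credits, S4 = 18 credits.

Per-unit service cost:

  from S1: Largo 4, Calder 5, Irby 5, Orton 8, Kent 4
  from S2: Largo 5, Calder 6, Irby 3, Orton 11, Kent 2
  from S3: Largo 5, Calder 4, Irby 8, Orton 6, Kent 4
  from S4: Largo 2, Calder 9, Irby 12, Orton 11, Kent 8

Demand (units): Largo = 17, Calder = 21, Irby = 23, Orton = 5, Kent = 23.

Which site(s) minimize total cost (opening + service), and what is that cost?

Open S2, S3 and S4; minimum total cost 322.

For any fixed open set, each sensor cluster goes to its cheapest open site; total = fixed + service.
{S2, S3, S4}: Largo→S4 2·17=34, Calder→S3 4·21=84, Irby→S2 3·23=69, Orton→S3 6·5=30, Kent→S2 2·23=46. Service 263; fixed 59; total 322.
{S1, S2, S3, S4}: service 263 + fixed 75 = 338
{S1, S2, S4}: service 294 + fixed 51 = 345
{S1}: service 420 + fixed 16 = 436
No other subset beats 322.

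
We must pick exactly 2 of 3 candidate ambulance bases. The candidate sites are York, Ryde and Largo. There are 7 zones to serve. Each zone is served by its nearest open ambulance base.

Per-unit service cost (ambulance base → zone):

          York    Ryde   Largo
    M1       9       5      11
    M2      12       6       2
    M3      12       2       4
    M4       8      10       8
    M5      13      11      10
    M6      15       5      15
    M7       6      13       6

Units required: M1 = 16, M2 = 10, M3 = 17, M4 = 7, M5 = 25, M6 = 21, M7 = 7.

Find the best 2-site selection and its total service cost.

With exactly 2 open, each zone uses its cheapest among the chosen.
{Ryde, Largo}: M1→Ryde 5·16=80, M2→Largo 2·10=20, M3→Ryde 2·17=34, M4→Largo 8·7=56, M5→Largo 10·25=250, M6→Ryde 5·21=105, M7→Largo 6·7=42. Service cost 587.
{York, Ryde}: service cost 652
{York, Largo}: service cost 895
Among all 3 size-2 choices, {Ryde, Largo} is lowest.

Choose Ryde and Largo; total service cost 587.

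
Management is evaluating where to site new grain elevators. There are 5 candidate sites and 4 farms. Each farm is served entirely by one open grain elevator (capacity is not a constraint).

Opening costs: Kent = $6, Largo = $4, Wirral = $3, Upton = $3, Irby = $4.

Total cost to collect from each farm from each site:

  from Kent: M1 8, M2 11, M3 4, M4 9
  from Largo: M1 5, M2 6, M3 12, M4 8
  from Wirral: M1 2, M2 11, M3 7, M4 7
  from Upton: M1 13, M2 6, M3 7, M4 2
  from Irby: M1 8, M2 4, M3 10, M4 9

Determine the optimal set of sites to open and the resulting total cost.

Open Wirral and Upton; minimum total cost 23.

For any fixed open set, each farm goes to its cheapest open site; total = fixed + service.
{Wirral, Upton}: M1→Wirral 2, M2→Upton 6, M3→Wirral 7, M4→Upton 2. Service 17; fixed 6; total 23.
{Wirral, Upton, Irby}: M1→Wirral 2, M2→Irby 4, M3→Wirral 7, M4→Upton 2. Service 15; fixed 10; total 25.
{Kent, Wirral, Upton}: service 14 + fixed 12 = 26
{Kent, Largo, Wirral, Upton, Irby}: service 12 + fixed 20 = 32
No other subset beats 23.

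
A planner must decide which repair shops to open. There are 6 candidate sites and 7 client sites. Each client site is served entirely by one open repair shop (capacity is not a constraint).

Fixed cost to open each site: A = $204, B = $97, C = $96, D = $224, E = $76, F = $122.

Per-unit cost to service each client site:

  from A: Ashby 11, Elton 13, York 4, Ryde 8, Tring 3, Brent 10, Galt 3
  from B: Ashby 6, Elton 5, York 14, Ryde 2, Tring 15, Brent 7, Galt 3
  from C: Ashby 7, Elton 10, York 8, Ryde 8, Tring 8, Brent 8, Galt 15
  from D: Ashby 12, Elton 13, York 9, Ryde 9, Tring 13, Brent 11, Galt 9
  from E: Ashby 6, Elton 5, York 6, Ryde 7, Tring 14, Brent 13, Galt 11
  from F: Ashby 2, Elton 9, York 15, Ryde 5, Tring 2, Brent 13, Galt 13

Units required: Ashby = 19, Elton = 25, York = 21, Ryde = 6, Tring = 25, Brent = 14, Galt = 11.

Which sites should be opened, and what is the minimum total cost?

For any fixed open set, each client site goes to its cheapest open site; total = fixed + service.
{B, E, F}: Ashby→F 2·19=38, Elton→B 5·25=125, York→E 6·21=126, Ryde→B 2·6=12, Tring→F 2·25=50, Brent→B 7·14=98, Galt→B 3·11=33. Service 482; fixed 295; total 777.
{B, C, F}: service 524 + fixed 315 = 839
{A, B}: Ashby→B 6·19=114, Elton→B 5·25=125, York→A 4·21=84, Ryde→B 2·6=12, Tring→A 3·25=75, Brent→B 7·14=98, Galt→A 3·11=33. Service 541; fixed 301; total 842.
{A, B, C, D, E, F}: Ashby→F 2·19=38, Elton→B 5·25=125, York→A 4·21=84, Ryde→B 2·6=12, Tring→F 2·25=50, Brent→B 7·14=98, Galt→A 3·11=33. Service 440; fixed 819; total 1259.
No other subset beats 777.

Open B, E and F; minimum total cost 777.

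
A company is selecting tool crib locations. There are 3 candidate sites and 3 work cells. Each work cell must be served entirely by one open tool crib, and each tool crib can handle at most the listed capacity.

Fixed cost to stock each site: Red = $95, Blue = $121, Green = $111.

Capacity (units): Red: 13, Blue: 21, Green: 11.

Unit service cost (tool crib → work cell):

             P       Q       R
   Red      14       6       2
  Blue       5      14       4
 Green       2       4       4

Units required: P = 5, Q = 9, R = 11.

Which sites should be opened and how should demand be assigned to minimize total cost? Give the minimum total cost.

Minimum total cost: 337

Open {Blue, Green}: P→Blue 5·5=25, Q→Green 4·9=36, R→Blue 4·11=44.
Loads: Blue carries 16/21, Green carries 9/11. Service 105; fixed 232; total 337.
Next best feasible plan costs 339.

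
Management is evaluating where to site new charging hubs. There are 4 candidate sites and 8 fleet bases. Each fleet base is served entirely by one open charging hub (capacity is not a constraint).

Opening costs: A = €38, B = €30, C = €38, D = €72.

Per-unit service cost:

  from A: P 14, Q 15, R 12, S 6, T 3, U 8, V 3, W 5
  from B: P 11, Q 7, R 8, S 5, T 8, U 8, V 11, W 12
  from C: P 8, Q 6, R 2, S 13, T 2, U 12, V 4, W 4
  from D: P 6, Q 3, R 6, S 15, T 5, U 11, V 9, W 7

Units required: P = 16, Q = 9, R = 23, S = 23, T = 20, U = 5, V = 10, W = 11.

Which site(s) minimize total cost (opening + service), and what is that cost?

For any fixed open set, each fleet base goes to its cheapest open site; total = fixed + service.
{B, C}: P→C 8·16=128, Q→C 6·9=54, R→C 2·23=46, S→B 5·23=115, T→C 2·20=40, U→B 8·5=40, V→C 4·10=40, W→C 4·11=44. Service 507; fixed 68; total 575.
{B, C, D}: service 448 + fixed 140 = 588
{A, C}: P→C 8·16=128, Q→C 6·9=54, R→C 2·23=46, S→A 6·23=138, T→C 2·20=40, U→A 8·5=40, V→A 3·10=30, W→C 4·11=44. Service 520; fixed 76; total 596.
{A, B, C, D}: P→D 6·16=96, Q→D 3·9=27, R→C 2·23=46, S→B 5·23=115, T→C 2·20=40, U→A 8·5=40, V→A 3·10=30, W→C 4·11=44. Service 438; fixed 178; total 616.
No other subset beats 575.

Open B and C; minimum total cost 575.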